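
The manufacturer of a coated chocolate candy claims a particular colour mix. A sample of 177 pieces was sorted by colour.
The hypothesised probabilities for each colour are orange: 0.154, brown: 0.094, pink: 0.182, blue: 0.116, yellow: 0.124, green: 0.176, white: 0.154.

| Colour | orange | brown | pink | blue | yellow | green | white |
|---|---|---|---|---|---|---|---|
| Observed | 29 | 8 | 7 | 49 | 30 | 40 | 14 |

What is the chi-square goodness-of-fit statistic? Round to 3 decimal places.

Expected counts E_i = n·p_i: 177×0.154 = 27.258, 177×0.094 = 16.638, 177×0.182 = 32.214, 177×0.116 = 20.532, 177×0.124 = 21.948, 177×0.176 = 31.152, 177×0.154 = 27.258.
orange: (29 − 27.258)²/27.258 = 3.034564/27.258 = 0.1113
brown: (8 − 16.638)²/16.638 = 74.615044/16.638 = 4.4846
pink: (7 − 32.214)²/32.214 = 635.745796/32.214 = 19.7351
blue: (49 − 20.532)²/20.532 = 810.427024/20.532 = 39.4714
yellow: (30 − 21.948)²/21.948 = 64.834704/21.948 = 2.9540
green: (40 − 31.152)²/31.152 = 78.287104/31.152 = 2.5131
white: (14 − 27.258)²/27.258 = 175.774564/27.258 = 6.4485
Sum = 75.718

75.718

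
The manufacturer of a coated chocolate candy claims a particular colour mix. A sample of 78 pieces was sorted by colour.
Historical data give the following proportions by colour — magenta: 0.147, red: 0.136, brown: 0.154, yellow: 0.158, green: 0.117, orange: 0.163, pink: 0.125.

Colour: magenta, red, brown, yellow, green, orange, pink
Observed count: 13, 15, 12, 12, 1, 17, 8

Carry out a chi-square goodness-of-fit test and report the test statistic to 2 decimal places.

Expected counts E_i = n·p_i: 78×0.147 = 11.466, 78×0.136 = 10.608, 78×0.154 = 12.012, 78×0.158 = 12.324, 78×0.117 = 9.126, 78×0.163 = 12.714, 78×0.125 = 9.75.
magenta: (13 − 11.466)²/11.466 = 2.353156/11.466 = 0.205
red: (15 − 10.608)²/10.608 = 19.289664/10.608 = 1.818
brown: (12 − 12.012)²/12.012 = 0.000144/12.012 = 0.000
yellow: (12 − 12.324)²/12.324 = 0.104976/12.324 = 0.009
green: (1 − 9.126)²/9.126 = 66.031876/9.126 = 7.236
orange: (17 − 12.714)²/12.714 = 18.369796/12.714 = 1.445
pink: (8 − 9.75)²/9.75 = 3.0625/9.75 = 0.314
Sum = 11.03

11.03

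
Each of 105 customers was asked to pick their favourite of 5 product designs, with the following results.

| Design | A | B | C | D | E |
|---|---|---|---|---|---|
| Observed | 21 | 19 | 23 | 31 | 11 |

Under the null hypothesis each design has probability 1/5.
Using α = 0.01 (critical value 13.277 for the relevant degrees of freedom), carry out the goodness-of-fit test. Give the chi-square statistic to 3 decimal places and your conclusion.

9.905; do not reject

Expected count for each of the 5 categories: 105/5 = 21.
cat         O        E   (O−E)²/E
A          21       21     0.0000
B          19       21     0.1905
C          23       21     0.1905
D          31       21     4.7619
E          11       21     4.7619
Sum = 9.905
df = 4. Since 9.905 < 13.277, we do not reject H₀.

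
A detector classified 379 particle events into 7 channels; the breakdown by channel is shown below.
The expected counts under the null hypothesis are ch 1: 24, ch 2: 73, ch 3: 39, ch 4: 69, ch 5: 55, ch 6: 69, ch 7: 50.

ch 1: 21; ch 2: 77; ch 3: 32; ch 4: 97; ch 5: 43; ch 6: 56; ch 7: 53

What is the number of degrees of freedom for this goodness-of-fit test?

There are k = 7 categories and no parameters were estimated from the data, so df = 7 − 1 = 6.

6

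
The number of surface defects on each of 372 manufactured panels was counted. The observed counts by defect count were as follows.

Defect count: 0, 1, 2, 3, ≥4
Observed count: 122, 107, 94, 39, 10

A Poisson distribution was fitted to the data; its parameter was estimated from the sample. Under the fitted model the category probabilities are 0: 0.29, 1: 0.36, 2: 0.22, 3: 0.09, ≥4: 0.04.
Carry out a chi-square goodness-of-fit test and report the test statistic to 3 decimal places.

11.577

Expected counts E_i = n·p_i: 372×0.29 = 107.88, 372×0.36 = 133.92, 372×0.22 = 81.84, 372×0.09 = 33.48, 372×0.04 = 14.88.
cat         O        E   (O−E)²/E
0         122   107.88     1.8481
1         107   133.92     5.4113
2          94    81.84     1.8068
3          39    33.48     0.9101
≥4         10    14.88     1.6004
Sum = 11.577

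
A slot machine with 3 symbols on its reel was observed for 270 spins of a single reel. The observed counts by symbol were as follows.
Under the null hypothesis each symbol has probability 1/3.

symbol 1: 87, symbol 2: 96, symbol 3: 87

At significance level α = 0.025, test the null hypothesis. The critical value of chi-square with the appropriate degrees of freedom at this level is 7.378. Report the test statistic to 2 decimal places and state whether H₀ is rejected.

0.60; do not reject

Under H₀ each category has probability 1/3, so each expected count is 270/3 = 90.
cat           O        E   (O−E)²/E
symbol 1     87       90      0.100
symbol 2     96       90      0.400
symbol 3     87       90      0.100
Sum = 0.60
df = 2. Since 0.60 < 7.378, we do not reject H₀.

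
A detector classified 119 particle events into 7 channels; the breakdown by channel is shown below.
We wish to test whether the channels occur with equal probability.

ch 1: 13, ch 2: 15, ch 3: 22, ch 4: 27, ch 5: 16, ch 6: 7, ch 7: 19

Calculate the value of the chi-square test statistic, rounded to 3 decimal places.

14.706

Under H₀ each category has probability 1/7, so each expected count is 119/7 = 17.
χ² = (13−17)²/17 + (15−17)²/17 + (22−17)²/17 + (27−17)²/17 + (16−17)²/17 + (7−17)²/17 + (19−17)²/17
   = 0.9412 + 0.2353 + 1.4706 + 5.8824 + 0.0588 + 5.8824 + 0.2353
Sum = 14.706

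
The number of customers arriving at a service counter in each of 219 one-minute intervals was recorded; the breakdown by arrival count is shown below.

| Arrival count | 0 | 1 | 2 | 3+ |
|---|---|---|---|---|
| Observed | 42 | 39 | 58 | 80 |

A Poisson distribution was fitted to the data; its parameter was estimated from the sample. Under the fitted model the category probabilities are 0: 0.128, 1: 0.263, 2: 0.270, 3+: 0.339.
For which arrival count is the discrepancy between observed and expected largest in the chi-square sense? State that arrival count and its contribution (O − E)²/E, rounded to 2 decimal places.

0, 6.96

Expected counts E_i = n·p_i: 219×0.128 = 28.032, 219×0.263 = 57.597, 219×0.270 = 59.13, 219×0.339 = 74.241.
cat         O        E   (O−E)²/E
0          42   28.032      6.960
1          39   57.597      6.005
2          58    59.13      0.022
3+         80   74.241      0.447
The largest term is for 0: 6.96.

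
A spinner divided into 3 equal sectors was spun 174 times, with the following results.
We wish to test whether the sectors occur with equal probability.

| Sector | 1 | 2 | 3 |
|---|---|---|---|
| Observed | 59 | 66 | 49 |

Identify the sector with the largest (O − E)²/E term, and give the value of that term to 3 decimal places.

3, 1.397

Expected count for each of the 3 categories: 174/3 = 58.
χ² = (59−58)²/58 + (66−58)²/58 + (49−58)²/58
   = 0.0172 + 1.1034 + 1.3966
The largest term is for 3: 1.397.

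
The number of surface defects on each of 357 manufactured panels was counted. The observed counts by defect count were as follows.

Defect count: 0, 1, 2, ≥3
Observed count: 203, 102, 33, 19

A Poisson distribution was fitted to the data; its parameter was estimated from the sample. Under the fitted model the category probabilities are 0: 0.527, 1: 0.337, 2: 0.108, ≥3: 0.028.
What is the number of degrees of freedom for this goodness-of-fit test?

There are k = 4 categories and 1 parameter estimated from the data, so df = 4 − 1 − 1 = 2.

2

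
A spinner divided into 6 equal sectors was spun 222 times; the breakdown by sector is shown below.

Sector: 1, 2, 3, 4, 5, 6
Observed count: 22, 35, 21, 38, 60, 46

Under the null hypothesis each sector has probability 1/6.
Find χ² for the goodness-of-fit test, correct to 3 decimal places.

29.622

Under H₀ each category has probability 1/6, so each expected count is 222/6 = 37.
1: (22 − 37)²/37 = 225/37 = 6.0811
2: (35 − 37)²/37 = 4/37 = 0.1081
3: (21 − 37)²/37 = 256/37 = 6.9189
4: (38 − 37)²/37 = 1/37 = 0.0270
5: (60 − 37)²/37 = 529/37 = 14.2973
6: (46 − 37)²/37 = 81/37 = 2.1892
Sum = 29.622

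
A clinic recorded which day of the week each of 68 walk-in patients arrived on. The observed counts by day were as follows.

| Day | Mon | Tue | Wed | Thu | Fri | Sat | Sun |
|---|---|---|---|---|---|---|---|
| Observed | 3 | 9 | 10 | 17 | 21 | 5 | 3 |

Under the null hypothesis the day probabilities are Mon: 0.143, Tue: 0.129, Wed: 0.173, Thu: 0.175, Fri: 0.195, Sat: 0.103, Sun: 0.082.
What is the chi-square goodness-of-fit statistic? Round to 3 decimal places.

13.387

Expected counts E_i = n·p_i: 68×0.143 = 9.724, 68×0.129 = 8.772, 68×0.173 = 11.764, 68×0.175 = 11.9, 68×0.195 = 13.26, 68×0.103 = 7.004, 68×0.082 = 5.576.
Mon: (3 − 9.724)²/9.724 = 45.212176/9.724 = 4.6495
Tue: (9 − 8.772)²/8.772 = 0.051984/8.772 = 0.0059
Wed: (10 − 11.764)²/11.764 = 3.111696/11.764 = 0.2645
Thu: (17 − 11.9)²/11.9 = 26.01/11.9 = 2.1857
Fri: (21 − 13.26)²/13.26 = 59.9076/13.26 = 4.5179
Sat: (5 − 7.004)²/7.004 = 4.016016/7.004 = 0.5734
Sun: (3 − 5.576)²/5.576 = 6.635776/5.576 = 1.1901
Sum = 13.387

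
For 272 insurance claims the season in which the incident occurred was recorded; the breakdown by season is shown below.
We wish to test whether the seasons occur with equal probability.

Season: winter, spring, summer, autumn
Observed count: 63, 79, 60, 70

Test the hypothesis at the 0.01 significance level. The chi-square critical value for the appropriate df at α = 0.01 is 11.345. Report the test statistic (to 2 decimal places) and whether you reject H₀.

3.15; do not reject

Under H₀ each category has probability 1/4, so each expected count is 272/4 = 68.
cat         O        E   (O−E)²/E
winter     63       68      0.368
spring     79       68      1.779
summer     60       68      0.941
autumn     70       68      0.059
Sum = 3.15
df = 3. Since 3.15 < 11.345, we do not reject H₀.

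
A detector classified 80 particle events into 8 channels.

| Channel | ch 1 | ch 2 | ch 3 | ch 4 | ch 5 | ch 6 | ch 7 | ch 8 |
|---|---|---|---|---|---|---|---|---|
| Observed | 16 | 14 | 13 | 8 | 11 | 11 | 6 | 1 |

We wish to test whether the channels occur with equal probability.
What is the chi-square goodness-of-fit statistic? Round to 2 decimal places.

16.40

Under H₀ each category has probability 1/8, so each expected count is 80/8 = 10.
χ² = (16−10)²/10 + (14−10)²/10 + (13−10)²/10 + (8−10)²/10 + (11−10)²/10 + (11−10)²/10 + (6−10)²/10 + (1−10)²/10
   = 3.600 + 1.600 + 0.900 + 0.400 + 0.100 + 0.100 + 1.600 + 8.100
Sum = 16.40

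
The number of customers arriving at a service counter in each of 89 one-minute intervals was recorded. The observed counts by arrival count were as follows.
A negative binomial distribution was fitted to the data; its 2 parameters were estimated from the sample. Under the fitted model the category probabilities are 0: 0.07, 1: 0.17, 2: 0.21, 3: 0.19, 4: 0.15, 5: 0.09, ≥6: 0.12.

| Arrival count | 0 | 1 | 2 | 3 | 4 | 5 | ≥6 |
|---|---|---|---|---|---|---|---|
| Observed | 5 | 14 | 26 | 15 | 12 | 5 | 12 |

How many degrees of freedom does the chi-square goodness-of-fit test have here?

There are k = 7 categories and 2 parameters estimated from the data, so df = 7 − 1 − 2 = 4.

4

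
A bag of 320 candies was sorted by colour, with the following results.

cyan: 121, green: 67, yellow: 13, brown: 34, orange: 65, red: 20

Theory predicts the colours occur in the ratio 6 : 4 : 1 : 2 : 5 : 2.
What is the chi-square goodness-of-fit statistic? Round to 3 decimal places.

Ratio total = 20. Expected counts: 320×6/20 = 96, 320×4/20 = 64, 320×1/20 = 16, 320×2/20 = 32, 320×5/20 = 80, 320×2/20 = 32.
cat         O        E   (O−E)²/E
cyan      121       96     6.5104
green      67       64     0.1406
yellow     13       16     0.5625
brown      34       32     0.1250
orange     65       80     2.8125
red        20       32     4.5000
Sum = 14.651

14.651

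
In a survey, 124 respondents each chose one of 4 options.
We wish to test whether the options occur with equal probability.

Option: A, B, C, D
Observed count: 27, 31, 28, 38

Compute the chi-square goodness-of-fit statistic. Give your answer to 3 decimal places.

Under H₀ each category has probability 1/4, so each expected count is 124/4 = 31.
A: (27 − 31)²/31 = 16/31 = 0.5161
B: (31 − 31)²/31 = 0/31 = 0.0000
C: (28 − 31)²/31 = 9/31 = 0.2903
D: (38 − 31)²/31 = 49/31 = 1.5806
Sum = 2.387

2.387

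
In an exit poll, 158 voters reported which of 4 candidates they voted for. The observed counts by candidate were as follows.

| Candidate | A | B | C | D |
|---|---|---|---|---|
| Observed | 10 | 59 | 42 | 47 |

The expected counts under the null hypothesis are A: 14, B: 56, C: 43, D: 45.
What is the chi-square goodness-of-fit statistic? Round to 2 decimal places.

cat         O        E   (O−E)²/E
A          10       14      1.143
B          59       56      0.161
C          42       43      0.023
D          47       45      0.089
Sum = 1.42

1.42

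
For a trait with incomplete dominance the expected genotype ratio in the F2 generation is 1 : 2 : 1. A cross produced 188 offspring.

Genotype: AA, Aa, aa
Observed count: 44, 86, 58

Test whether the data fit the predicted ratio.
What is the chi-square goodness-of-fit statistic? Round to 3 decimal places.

Ratio total = 4. Expected counts: 188×1/4 = 47, 188×2/4 = 94, 188×1/4 = 47.
cat         O        E   (O−E)²/E
AA         44       47     0.1915
Aa         86       94     0.6809
aa         58       47     2.5745
Sum = 3.447

3.447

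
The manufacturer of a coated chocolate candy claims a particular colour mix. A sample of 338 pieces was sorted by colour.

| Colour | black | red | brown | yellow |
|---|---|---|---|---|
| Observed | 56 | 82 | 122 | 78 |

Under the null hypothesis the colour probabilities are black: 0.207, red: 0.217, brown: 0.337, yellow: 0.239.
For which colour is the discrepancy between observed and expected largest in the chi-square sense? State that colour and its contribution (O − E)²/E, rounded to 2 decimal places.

black, 2.79

Expected counts E_i = n·p_i: 338×0.207 = 69.966, 338×0.217 = 73.346, 338×0.337 = 113.906, 338×0.239 = 80.782.
cat         O        E   (O−E)²/E
black      56   69.966      2.788
red        82   73.346      1.021
brown     122  113.906      0.575
yellow     78   80.782      0.096
The largest term is for black: 2.79.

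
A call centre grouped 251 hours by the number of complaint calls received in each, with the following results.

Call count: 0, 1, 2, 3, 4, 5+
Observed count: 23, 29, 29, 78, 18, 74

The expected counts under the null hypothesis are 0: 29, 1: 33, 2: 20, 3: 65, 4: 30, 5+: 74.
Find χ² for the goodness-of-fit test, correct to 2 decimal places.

13.18

χ² = (23−29)²/29 + (29−33)²/33 + (29−20)²/20 + (78−65)²/65 + (18−30)²/30 + (74−74)²/74
   = 1.241 + 0.485 + 4.050 + 2.600 + 4.800 + 0.000
Sum = 13.18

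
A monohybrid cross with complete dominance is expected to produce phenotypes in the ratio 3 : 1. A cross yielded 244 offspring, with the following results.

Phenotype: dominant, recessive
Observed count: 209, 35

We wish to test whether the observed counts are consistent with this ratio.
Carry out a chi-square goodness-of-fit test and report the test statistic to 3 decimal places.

14.776

Ratio total = 4. Expected counts: 244×3/4 = 183, 244×1/4 = 61.
dominant: (209 − 183)²/183 = 676/183 = 3.6940
recessive: (35 − 61)²/61 = 676/61 = 11.0820
Sum = 14.776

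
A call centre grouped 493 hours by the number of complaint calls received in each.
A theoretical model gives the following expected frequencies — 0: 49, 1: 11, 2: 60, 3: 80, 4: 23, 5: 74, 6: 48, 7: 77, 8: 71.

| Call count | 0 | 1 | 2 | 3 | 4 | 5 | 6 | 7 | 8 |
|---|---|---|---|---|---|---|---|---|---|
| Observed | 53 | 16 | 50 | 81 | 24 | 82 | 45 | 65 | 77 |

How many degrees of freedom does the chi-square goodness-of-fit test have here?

There are k = 9 categories and no parameters were estimated from the data, so df = 9 − 1 = 8.

8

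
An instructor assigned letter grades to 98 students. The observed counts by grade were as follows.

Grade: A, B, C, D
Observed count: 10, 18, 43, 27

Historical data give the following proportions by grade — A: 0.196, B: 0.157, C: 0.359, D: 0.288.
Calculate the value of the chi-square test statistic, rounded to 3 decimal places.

Expected counts E_i = n·p_i: 98×0.196 = 19.208, 98×0.157 = 15.386, 98×0.359 = 35.182, 98×0.288 = 28.224.
cat         O        E   (O−E)²/E
A          10   19.208     4.4142
B          18   15.386     0.4441
C          43   35.182     1.7373
D          27   28.224     0.0531
Sum = 6.649

6.649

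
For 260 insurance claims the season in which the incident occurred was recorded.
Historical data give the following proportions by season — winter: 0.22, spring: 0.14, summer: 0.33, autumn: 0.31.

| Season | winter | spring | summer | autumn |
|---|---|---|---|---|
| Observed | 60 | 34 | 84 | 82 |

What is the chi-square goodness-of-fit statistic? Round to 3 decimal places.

0.357

Expected counts E_i = n·p_i: 260×0.22 = 57.2, 260×0.14 = 36.4, 260×0.33 = 85.8, 260×0.31 = 80.6.
winter: (60 − 57.2)²/57.2 = 7.84/57.2 = 0.1371
spring: (34 − 36.4)²/36.4 = 5.76/36.4 = 0.1582
summer: (84 − 85.8)²/85.8 = 3.24/85.8 = 0.0378
autumn: (82 − 80.6)²/80.6 = 1.96/80.6 = 0.0243
Sum = 0.357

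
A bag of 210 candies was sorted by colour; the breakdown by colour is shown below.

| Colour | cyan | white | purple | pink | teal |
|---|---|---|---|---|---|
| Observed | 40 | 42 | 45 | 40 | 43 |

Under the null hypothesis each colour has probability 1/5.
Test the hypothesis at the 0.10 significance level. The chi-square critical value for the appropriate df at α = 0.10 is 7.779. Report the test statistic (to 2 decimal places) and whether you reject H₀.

0.43; do not reject

Expected count for each of the 5 categories: 210/5 = 42.
χ² = (40−42)²/42 + (42−42)²/42 + (45−42)²/42 + (40−42)²/42 + (43−42)²/42
   = 0.095 + 0.000 + 0.214 + 0.095 + 0.024
Sum = 0.43
df = 4. Since 0.43 < 7.779, we do not reject H₀.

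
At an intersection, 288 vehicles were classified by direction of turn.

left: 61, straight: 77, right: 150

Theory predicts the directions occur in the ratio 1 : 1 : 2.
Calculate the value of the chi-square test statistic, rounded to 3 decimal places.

2.278

Ratio total = 4. Expected counts: 288×1/4 = 72, 288×1/4 = 72, 288×2/4 = 144.
cat           O        E   (O−E)²/E
left         61       72     1.6806
straight     77       72     0.3472
right       150      144     0.2500
Sum = 2.278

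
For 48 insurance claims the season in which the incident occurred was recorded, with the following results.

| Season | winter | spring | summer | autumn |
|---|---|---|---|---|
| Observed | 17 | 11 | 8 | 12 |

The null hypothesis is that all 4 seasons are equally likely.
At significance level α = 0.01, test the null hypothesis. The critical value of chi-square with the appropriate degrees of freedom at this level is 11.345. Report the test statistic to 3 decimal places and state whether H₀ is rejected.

Expected count for each of the 4 categories: 48/4 = 12.
χ² = (17−12)²/12 + (11−12)²/12 + (8−12)²/12 + (12−12)²/12
   = 2.0833 + 0.0833 + 1.3333 + 0.0000
Sum = 3.500
df = 3. Since 3.500 < 11.345, we do not reject H₀.

3.500; do not reject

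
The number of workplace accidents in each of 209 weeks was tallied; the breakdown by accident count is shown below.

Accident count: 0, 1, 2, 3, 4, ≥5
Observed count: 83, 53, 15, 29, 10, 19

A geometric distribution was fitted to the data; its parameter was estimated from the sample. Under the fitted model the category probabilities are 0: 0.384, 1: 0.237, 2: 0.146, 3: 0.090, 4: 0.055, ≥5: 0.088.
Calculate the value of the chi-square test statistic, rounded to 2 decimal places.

Expected counts E_i = n·p_i: 209×0.384 = 80.256, 209×0.237 = 49.533, 209×0.146 = 30.514, 209×0.090 = 18.81, 209×0.055 = 11.495, 209×0.088 = 18.392.
χ² = (83−80.256)²/80.256 + (53−49.533)²/49.533 + (15−30.514)²/30.514 + (29−18.81)²/18.81 + (10−11.495)²/11.495 + (19−18.392)²/18.392
   = 0.094 + 0.243 + 7.888 + 5.520 + 0.194 + 0.020
Sum = 13.96

13.96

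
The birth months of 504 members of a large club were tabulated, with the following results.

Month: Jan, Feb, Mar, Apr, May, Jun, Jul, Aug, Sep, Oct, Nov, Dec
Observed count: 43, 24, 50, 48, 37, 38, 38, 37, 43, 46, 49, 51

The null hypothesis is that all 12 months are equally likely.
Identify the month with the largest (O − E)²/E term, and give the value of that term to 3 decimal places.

Feb, 7.714

Expected count for each of the 12 categories: 504/12 = 42.
Jan: (43 − 42)²/42 = 1/42 = 0.0238
Feb: (24 − 42)²/42 = 324/42 = 7.7143
Mar: (50 − 42)²/42 = 64/42 = 1.5238
Apr: (48 − 42)²/42 = 36/42 = 0.8571
May: (37 − 42)²/42 = 25/42 = 0.5952
Jun: (38 − 42)²/42 = 16/42 = 0.3810
Jul: (38 − 42)²/42 = 16/42 = 0.3810
Aug: (37 − 42)²/42 = 25/42 = 0.5952
Sep: (43 − 42)²/42 = 1/42 = 0.0238
Oct: (46 − 42)²/42 = 16/42 = 0.3810
Nov: (49 − 42)²/42 = 49/42 = 1.1667
Dec: (51 − 42)²/42 = 81/42 = 1.9286
The largest term is for Feb: 7.714.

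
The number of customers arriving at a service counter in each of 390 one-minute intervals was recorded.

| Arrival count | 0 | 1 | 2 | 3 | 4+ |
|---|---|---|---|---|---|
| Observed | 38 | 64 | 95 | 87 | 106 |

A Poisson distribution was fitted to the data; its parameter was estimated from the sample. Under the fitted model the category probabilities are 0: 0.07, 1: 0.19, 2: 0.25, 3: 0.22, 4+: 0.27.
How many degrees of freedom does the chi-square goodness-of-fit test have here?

3

There are k = 5 categories and 1 parameter estimated from the data, so df = 5 − 1 − 1 = 3.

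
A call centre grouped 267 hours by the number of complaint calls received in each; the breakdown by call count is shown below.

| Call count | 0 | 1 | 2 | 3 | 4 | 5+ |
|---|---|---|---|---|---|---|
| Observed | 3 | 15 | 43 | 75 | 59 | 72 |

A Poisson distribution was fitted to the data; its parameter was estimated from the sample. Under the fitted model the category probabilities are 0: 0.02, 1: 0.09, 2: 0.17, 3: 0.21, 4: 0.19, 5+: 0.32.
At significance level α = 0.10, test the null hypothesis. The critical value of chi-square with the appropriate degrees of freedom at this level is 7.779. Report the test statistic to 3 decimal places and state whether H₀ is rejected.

14.398; reject

Expected counts E_i = n·p_i: 267×0.02 = 5.34, 267×0.09 = 24.03, 267×0.17 = 45.39, 267×0.21 = 56.07, 267×0.19 = 50.73, 267×0.32 = 85.44.
cat         O        E   (O−E)²/E
0           3     5.34     1.0254
1          15    24.03     3.3933
2          43    45.39     0.1258
3          75    56.07     6.3910
4          59    50.73     1.3482
5+         72    85.44     2.1142
Sum = 14.398
df = 4. Since 14.398 > 7.779, we reject H₀.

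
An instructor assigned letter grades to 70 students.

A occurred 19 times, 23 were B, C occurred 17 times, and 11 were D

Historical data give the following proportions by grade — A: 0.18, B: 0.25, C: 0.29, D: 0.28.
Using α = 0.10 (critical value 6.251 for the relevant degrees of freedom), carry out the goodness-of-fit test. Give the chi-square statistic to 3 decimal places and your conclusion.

9.289; reject

Expected counts E_i = n·p_i: 70×0.18 = 12.6, 70×0.25 = 17.5, 70×0.29 = 20.3, 70×0.28 = 19.6.
χ² = (19−12.6)²/12.6 + (23−17.5)²/17.5 + (17−20.3)²/20.3 + (11−19.6)²/19.6
   = 3.2508 + 1.7286 + 0.5365 + 3.7735
Sum = 9.289
df = 3. Since 9.289 > 6.251, we reject H₀.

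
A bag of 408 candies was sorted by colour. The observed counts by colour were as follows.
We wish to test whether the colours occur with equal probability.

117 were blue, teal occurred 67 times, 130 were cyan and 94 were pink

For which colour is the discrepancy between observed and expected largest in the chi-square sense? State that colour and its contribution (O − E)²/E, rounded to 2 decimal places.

Expected count for each of the 4 categories: 408/4 = 102.
cat         O        E   (O−E)²/E
blue      117      102      2.206
teal       67      102     12.010
cyan      130      102      7.686
pink       94      102      0.627
The largest term is for teal: 12.01.

teal, 12.01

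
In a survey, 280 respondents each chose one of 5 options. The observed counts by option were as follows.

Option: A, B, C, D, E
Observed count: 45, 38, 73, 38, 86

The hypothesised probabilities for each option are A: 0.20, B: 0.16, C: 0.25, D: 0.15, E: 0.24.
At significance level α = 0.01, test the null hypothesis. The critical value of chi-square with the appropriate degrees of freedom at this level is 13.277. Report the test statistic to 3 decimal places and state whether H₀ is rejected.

8.962; do not reject

Expected counts E_i = n·p_i: 280×0.20 = 56, 280×0.16 = 44.8, 280×0.25 = 70, 280×0.15 = 42, 280×0.24 = 67.2.
A: (45 − 56)²/56 = 121/56 = 2.1607
B: (38 − 44.8)²/44.8 = 46.24/44.8 = 1.0321
C: (73 − 70)²/70 = 9/70 = 0.1286
D: (38 − 42)²/42 = 16/42 = 0.3810
E: (86 − 67.2)²/67.2 = 353.44/67.2 = 5.2595
Sum = 8.962
df = 4. Since 8.962 < 13.277, we do not reject H₀.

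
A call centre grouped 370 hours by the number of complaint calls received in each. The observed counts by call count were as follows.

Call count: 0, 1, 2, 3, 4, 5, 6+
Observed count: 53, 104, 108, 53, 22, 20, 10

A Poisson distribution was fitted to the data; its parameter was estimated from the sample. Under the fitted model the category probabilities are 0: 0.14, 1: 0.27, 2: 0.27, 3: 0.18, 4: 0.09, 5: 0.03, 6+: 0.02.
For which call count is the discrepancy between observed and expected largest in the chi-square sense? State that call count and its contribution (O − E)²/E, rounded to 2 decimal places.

5, 7.14

Expected counts E_i = n·p_i: 370×0.14 = 51.8, 370×0.27 = 99.9, 370×0.27 = 99.9, 370×0.18 = 66.6, 370×0.09 = 33.3, 370×0.03 = 11.1, 370×0.02 = 7.4.
0: (53 − 51.8)²/51.8 = 1.44/51.8 = 0.028
1: (104 − 99.9)²/99.9 = 16.81/99.9 = 0.168
2: (108 − 99.9)²/99.9 = 65.61/99.9 = 0.657
3: (53 − 66.6)²/66.6 = 184.96/66.6 = 2.777
4: (22 − 33.3)²/33.3 = 127.69/33.3 = 3.835
5: (20 − 11.1)²/11.1 = 79.21/11.1 = 7.136
6+: (10 − 7.4)²/7.4 = 6.76/7.4 = 0.914
The largest term is for 5: 7.14.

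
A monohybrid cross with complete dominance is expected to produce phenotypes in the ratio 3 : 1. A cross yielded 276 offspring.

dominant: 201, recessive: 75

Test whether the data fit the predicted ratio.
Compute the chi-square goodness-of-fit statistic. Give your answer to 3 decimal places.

0.696

Ratio total = 4. Expected counts: 276×3/4 = 207, 276×1/4 = 69.
χ² = (201−207)²/207 + (75−69)²/69
   = 0.1739 + 0.5217
Sum = 0.696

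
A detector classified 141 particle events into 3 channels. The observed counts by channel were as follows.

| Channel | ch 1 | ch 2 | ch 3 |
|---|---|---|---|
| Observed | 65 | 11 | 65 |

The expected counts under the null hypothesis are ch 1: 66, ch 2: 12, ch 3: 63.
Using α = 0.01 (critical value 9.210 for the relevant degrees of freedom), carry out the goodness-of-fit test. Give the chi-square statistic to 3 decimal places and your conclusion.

0.162; do not reject

ch 1: (65 − 66)²/66 = 1/66 = 0.0152
ch 2: (11 − 12)²/12 = 1/12 = 0.0833
ch 3: (65 − 63)²/63 = 4/63 = 0.0635
Sum = 0.162
df = 2. Since 0.162 < 9.210, we do not reject H₀.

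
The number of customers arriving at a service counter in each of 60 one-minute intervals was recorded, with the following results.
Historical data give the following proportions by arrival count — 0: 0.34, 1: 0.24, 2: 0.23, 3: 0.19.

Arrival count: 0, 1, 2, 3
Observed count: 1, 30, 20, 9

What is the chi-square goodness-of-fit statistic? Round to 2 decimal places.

Expected counts E_i = n·p_i: 60×0.34 = 20.4, 60×0.24 = 14.4, 60×0.23 = 13.8, 60×0.19 = 11.4.
cat         O        E   (O−E)²/E
0           1     20.4     18.449
1          30     14.4     16.900
2          20     13.8      2.786
3           9     11.4      0.505
Sum = 38.64

38.64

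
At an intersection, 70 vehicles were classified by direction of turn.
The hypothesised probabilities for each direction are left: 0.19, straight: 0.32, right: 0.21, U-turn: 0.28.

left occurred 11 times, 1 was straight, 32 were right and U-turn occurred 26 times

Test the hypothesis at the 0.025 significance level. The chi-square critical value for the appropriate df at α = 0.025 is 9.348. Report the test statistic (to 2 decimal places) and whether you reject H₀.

Expected counts E_i = n·p_i: 70×0.19 = 13.3, 70×0.32 = 22.4, 70×0.21 = 14.7, 70×0.28 = 19.6.
cat           O        E   (O−E)²/E
left         11     13.3      0.398
straight      1     22.4     20.445
right        32     14.7     20.360
U-turn       26     19.6      2.090
Sum = 43.29
df = 3. Since 43.29 > 9.348, we reject H₀.

43.29; reject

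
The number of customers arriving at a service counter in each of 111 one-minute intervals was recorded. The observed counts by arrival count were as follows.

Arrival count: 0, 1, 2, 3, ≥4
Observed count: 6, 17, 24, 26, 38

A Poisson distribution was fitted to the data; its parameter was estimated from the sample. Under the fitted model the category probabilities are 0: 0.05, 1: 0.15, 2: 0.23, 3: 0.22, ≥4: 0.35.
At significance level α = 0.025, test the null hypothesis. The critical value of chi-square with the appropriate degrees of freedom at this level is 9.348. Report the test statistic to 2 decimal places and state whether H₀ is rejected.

0.26; do not reject

Expected counts E_i = n·p_i: 111×0.05 = 5.55, 111×0.15 = 16.65, 111×0.23 = 25.53, 111×0.22 = 24.42, 111×0.35 = 38.85.
χ² = (6−5.55)²/5.55 + (17−16.65)²/16.65 + (24−25.53)²/25.53 + (26−24.42)²/24.42 + (38−38.85)²/38.85
   = 0.036 + 0.007 + 0.092 + 0.102 + 0.019
Sum = 0.26
df = 3. Since 0.26 < 9.348, we do not reject H₀.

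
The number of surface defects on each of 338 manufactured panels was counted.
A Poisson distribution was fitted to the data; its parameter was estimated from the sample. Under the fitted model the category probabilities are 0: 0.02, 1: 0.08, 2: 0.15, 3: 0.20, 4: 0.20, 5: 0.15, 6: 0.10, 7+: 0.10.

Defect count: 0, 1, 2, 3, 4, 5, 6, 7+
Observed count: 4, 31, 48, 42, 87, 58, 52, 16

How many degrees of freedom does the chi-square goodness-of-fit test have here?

There are k = 8 categories and 1 parameter estimated from the data, so df = 8 − 1 − 1 = 6.

6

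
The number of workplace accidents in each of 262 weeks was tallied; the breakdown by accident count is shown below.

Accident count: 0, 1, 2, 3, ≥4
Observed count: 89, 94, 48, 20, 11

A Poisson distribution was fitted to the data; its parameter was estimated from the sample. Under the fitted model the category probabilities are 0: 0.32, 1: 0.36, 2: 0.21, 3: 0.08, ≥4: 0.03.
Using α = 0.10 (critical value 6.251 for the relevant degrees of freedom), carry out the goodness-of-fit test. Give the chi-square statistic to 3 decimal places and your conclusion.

Expected counts E_i = n·p_i: 262×0.32 = 83.84, 262×0.36 = 94.32, 262×0.21 = 55.02, 262×0.08 = 20.96, 262×0.03 = 7.86.
0: (89 − 83.84)²/83.84 = 26.6256/83.84 = 0.3176
1: (94 − 94.32)²/94.32 = 0.1024/94.32 = 0.0011
2: (48 − 55.02)²/55.02 = 49.2804/55.02 = 0.8957
3: (20 − 20.96)²/20.96 = 0.9216/20.96 = 0.0440
≥4: (11 − 7.86)²/7.86 = 9.8596/7.86 = 1.2544
Sum = 2.513
df = 3. Since 2.513 < 6.251, we do not reject H₀.

2.513; do not reject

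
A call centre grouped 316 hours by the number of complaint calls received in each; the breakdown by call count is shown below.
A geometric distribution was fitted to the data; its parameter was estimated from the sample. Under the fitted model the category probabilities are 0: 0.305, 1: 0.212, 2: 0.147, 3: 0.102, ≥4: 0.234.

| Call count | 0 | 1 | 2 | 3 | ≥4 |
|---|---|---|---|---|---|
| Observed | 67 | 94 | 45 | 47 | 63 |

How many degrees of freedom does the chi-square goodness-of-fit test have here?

There are k = 5 categories and 1 parameter estimated from the data, so df = 5 − 1 − 1 = 3.

3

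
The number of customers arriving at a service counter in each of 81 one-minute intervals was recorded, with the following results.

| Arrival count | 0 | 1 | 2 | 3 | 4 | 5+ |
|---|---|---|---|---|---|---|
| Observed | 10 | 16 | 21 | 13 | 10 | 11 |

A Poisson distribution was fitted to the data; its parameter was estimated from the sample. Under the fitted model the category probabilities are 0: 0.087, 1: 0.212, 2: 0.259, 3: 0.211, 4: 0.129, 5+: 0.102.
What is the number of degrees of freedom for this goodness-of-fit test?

4

There are k = 6 categories and 1 parameter estimated from the data, so df = 6 − 1 − 1 = 4.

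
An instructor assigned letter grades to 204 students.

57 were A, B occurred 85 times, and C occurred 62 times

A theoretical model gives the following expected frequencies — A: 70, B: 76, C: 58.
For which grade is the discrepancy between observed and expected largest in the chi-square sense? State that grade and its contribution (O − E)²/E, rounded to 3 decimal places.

cat         O        E   (O−E)²/E
A          57       70     2.4143
B          85       76     1.0658
C          62       58     0.2759
The largest term is for A: 2.414.

A, 2.414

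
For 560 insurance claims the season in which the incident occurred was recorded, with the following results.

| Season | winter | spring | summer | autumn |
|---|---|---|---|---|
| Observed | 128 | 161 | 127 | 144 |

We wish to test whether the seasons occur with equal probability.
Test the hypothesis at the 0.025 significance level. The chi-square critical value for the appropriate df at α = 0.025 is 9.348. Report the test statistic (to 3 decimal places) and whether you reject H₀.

5.500; do not reject

Under H₀ each category has probability 1/4, so each expected count is 560/4 = 140.
cat         O        E   (O−E)²/E
winter    128      140     1.0286
spring    161      140     3.1500
summer    127      140     1.2071
autumn    144      140     0.1143
Sum = 5.500
df = 3. Since 5.500 < 9.348, we do not reject H₀.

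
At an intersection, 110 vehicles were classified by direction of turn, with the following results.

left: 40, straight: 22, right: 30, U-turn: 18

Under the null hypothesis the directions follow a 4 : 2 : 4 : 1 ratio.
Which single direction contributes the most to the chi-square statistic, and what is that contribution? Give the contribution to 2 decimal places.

U-turn, 6.40

Ratio total = 11. Expected counts: 110×4/11 = 40, 110×2/11 = 20, 110×4/11 = 40, 110×1/11 = 10.
χ² = (40−40)²/40 + (22−20)²/20 + (30−40)²/40 + (18−10)²/10
   = 0.000 + 0.200 + 2.500 + 6.400
The largest term is for U-turn: 6.40.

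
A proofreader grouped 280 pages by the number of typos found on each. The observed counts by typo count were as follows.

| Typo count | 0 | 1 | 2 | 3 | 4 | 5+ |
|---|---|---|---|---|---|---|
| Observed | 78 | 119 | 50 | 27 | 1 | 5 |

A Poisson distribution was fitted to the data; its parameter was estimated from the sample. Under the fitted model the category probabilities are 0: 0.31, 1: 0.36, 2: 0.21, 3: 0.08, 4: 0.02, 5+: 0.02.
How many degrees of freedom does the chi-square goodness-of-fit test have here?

4

There are k = 6 categories and 1 parameter estimated from the data, so df = 6 − 1 − 1 = 4.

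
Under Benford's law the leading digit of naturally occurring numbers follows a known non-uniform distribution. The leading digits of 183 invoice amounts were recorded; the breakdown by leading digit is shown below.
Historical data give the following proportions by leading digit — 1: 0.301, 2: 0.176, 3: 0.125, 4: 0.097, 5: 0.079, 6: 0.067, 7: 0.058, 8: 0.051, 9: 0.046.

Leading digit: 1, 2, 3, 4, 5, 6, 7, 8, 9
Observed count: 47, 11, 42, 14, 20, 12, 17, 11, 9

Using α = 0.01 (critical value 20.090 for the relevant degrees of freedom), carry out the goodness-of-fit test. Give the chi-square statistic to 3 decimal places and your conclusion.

Expected counts E_i = n·p_i: 183×0.301 = 55.083, 183×0.176 = 32.208, 183×0.125 = 22.875, 183×0.097 = 17.751, 183×0.079 = 14.457, 183×0.067 = 12.261, 183×0.058 = 10.614, 183×0.051 = 9.333, 183×0.046 = 8.418.
cat         O        E   (O−E)²/E
1          47   55.083     1.1861
2          11   32.208    13.9648
3          42   22.875    15.9898
4          14   17.751     0.7926
5          20   14.457     2.1253
6          12   12.261     0.0056
7          17   10.614     3.8422
8          11    9.333     0.2977
9           9    8.418     0.0402
Sum = 38.244
df = 8. Since 38.244 > 20.090, we reject H₀.

38.244; reject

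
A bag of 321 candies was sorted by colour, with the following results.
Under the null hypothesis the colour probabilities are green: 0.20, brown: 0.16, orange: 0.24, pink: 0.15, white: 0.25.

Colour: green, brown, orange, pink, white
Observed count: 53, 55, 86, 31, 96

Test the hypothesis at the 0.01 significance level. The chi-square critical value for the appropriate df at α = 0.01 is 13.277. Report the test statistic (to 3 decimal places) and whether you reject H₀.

12.454; do not reject

Expected counts E_i = n·p_i: 321×0.20 = 64.2, 321×0.16 = 51.36, 321×0.24 = 77.04, 321×0.15 = 48.15, 321×0.25 = 80.25.
cat         O        E   (O−E)²/E
green      53     64.2     1.9539
brown      55    51.36     0.2580
orange     86    77.04     1.0421
pink       31    48.15     6.1085
white      96    80.25     3.0911
Sum = 12.454
df = 4. Since 12.454 < 13.277, we do not reject H₀.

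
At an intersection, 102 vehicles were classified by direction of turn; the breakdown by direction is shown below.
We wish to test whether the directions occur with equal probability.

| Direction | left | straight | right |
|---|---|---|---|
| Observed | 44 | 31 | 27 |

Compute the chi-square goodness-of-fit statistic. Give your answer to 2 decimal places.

Under H₀ each category has probability 1/3, so each expected count is 102/3 = 34.
left: (44 − 34)²/34 = 100/34 = 2.941
straight: (31 − 34)²/34 = 9/34 = 0.265
right: (27 − 34)²/34 = 49/34 = 1.441
Sum = 4.65

4.65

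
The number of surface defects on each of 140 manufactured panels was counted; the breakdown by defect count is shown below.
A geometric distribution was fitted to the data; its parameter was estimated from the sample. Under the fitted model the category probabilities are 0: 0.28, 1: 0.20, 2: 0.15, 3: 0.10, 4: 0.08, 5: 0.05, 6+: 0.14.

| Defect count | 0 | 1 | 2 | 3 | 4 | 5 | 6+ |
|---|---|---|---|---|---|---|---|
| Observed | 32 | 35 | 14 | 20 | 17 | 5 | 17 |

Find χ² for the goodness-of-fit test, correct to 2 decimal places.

Expected counts E_i = n·p_i: 140×0.28 = 39.2, 140×0.20 = 28, 140×0.15 = 21, 140×0.10 = 14, 140×0.08 = 11.2, 140×0.05 = 7, 140×0.14 = 19.6.
cat         O        E   (O−E)²/E
0          32     39.2      1.322
1          35       28      1.750
2          14       21      2.333
3          20       14      2.571
4          17     11.2      3.004
5           5        7      0.571
6+         17     19.6      0.345
Sum = 11.90

11.90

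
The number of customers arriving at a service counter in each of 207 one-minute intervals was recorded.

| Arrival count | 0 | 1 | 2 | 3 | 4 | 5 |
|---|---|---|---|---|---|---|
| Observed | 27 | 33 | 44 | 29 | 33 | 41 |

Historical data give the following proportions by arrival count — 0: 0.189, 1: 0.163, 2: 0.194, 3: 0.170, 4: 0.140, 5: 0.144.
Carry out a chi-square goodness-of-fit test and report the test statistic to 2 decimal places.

Expected counts E_i = n·p_i: 207×0.189 = 39.123, 207×0.163 = 33.741, 207×0.194 = 40.158, 207×0.170 = 35.19, 207×0.140 = 28.98, 207×0.144 = 29.808.
0: (27 − 39.123)²/39.123 = 146.967129/39.123 = 3.757
1: (33 − 33.741)²/33.741 = 0.549081/33.741 = 0.016
2: (44 − 40.158)²/40.158 = 14.760964/40.158 = 0.368
3: (29 − 35.19)²/35.19 = 38.3161/35.19 = 1.089
4: (33 − 28.98)²/28.98 = 16.1604/28.98 = 0.558
5: (41 − 29.808)²/29.808 = 125.260864/29.808 = 4.202
Sum = 9.99

9.99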